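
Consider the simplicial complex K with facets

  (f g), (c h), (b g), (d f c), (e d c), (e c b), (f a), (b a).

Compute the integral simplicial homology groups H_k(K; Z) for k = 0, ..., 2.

H_0 = Z,  H_1 = Z^2,  H_2 = 0.

We work with the vertex ordering a < b < c < d < e < f < g < h. The simplices of K, each written with vertices in increasing order, are:

  0-simplices (8): a, b, c, d, e, f, g, h
  1-simplices (12): ab, af, bc, be, bg, cd, ce, cf, ch, de, df, fg
  2-simplices (3): bce, cde, cdf

giving chain groups C_0 ≅ Z^8, C_1 ≅ Z^12, C_2 ≅ Z^3.

Boundary ∂_1: C_1 → C_0 sends each edge [p,q] (with p < q) to q − p. For instance
  ∂bc = c − b.
As a 8×12 matrix over Z this has rank 7, with invariant factors (1,1,1,1,1,1,1).

∂_2: C_2 → C_1 sends each 2-simplex [p,q,r] to [q,r] − [p,r] + [p,q]. For instance
  ∂bce = ce − be + bc,
  ∂cdf = df − cf + cd.
The 12×3 boundary matrix has rank 3 and Smith normal form diag(1,1,1).

Reading off H_k = ker ∂_k / im ∂_{k+1}:

  H_0: rank C_0 − rank ∂_1 = 8 − 7 = 1, and the invariant factors of ∂_1 are all 1, so H_0 = Z.
  H_1: rank ker ∂_1 − rank ∂_2 = (12 − 7) − 3 = 2, and the invariant factors of ∂_2 are all 1, so H_1 = Z^2.
  H_2: rank ker ∂_2 − rank ∂_3 = (3 − 3) − 0 = 0, and there is no ∂_3, so H_2 = 0.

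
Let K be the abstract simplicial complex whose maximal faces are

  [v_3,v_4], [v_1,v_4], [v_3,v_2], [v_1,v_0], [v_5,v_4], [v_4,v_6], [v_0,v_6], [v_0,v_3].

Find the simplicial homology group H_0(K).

H_0 ≅ Z.

We work with the vertex ordering v_0 < v_1 < v_2 < v_3 < v_4 < v_5 < v_6. The simplices of K, each written with vertices in increasing order, are:

  0-simplices (7): [v_0], [v_1], [v_2], [v_3], [v_4], [v_5], [v_6]
  1-simplices (8): [v_0,v_1], [v_0,v_3], [v_0,v_6], [v_1,v_4], [v_2,v_3], [v_3,v_4], [v_4,v_5], [v_4,v_6]

giving chain groups C_0 ≅ Z^7, C_1 ≅ Z^8.

The boundary map ∂_1: C_1 → C_0 is given by ∂[p,q] = [q] − [p]. For instance
  ∂[v_2,v_3] = [v_3] − [v_2].
As a 7×8 matrix over Z this has rank 6, with invariant factors (1,1,1,1,1,1).

Computing H_k = (kernel of ∂_k) / (image of ∂_{k+1}):

  H_0: rank C_0 − rank ∂_1 = 7 − 6 = 1, and the invariant factors of ∂_1 are all 1, so H_0 ≅ Z.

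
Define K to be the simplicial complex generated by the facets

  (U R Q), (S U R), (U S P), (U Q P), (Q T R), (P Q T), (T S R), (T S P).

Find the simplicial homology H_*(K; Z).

H_0 = Z,  H_1 = 0,  H_2 = Z.

Fix the vertex order P < Q < R < S < T < U and write every simplex with vertices in increasing order. Then dim K = 2 and the simplices of K are:

  0-simplices (6): P, Q, R, S, T, U
  1-simplices (12): PQ, PS, PT, PU, QR, QT, QU, RS, RT, RU, ST, SU
  2-simplices (8): PQT, PQU, PST, PSU, QRT, QRU, RST, RSU

so the chain groups are C_0 ≅ Z^6, C_1 ≅ Z^12, C_2 ≅ Z^8.

∂_1: C_1 → C_0 sends each edge [p,q] (with p < q) to q − p.
This gives a 6×12 integer matrix of rank 5; reducing to Smith normal form yields diagonal entries (1,1,1,1,1).

The boundary map ∂_2: C_2 → C_1 maps a triangle to the signed sum of its edges. For instance
  ∂QRU = RU − QU + QR,
  ∂PSU = SU − PU + PS.
As a 12×8 matrix over Z this has rank 7, with invariant factors (1,1,1,1,1,1,1).

Computing H_k = (kernel of ∂_k) / (image of ∂_{k+1}):

  H_0: rank C_0 − rank ∂_1 = 6 − 5 = 1, and the invariant factors of ∂_1 are all 1, so H_0 ≅ Z.
  H_1: rank ker ∂_1 − rank ∂_2 = (12 − 5) − 7 = 0, and the invariant factors of ∂_2 are all 1, so H_1 ≅ 0.
  H_2: rank ker ∂_2 − rank ∂_3 = (8 − 7) − 0 = 1, and there is no ∂_3, so H_2 ≅ Z.

As a check, the Euler characteristic is 6 − 12 + 8 = 2, which agrees with 1 − 0 + 1 = 2.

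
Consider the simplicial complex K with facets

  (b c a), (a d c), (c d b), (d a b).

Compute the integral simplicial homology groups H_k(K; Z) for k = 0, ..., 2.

Take the total order a < b < c < d on the vertex set. Then K (dimension 2) consists of the simplices:

  0-simplices (4): a, b, c, d
  1-simplices (6): ab, ac, ad, bc, bd, cd
  2-simplices (4): abc, abd, acd, bcd

giving chain groups C_0 ≅ Z^4, C_1 ≅ Z^6, C_2 ≅ Z^4.

Boundary ∂_1: C_1 → C_0 is given by ∂[p,q] = [q] − [p]. For instance
  ∂ab = b − a.
The resulting 4×6 matrix has rank 3, and its Smith normal form has invariant factors (1,1,1).

Boundary ∂_2: C_2 → C_1 maps a triangle to the signed sum of its edges. For instance
  ∂acd = cd − ad + ac,
  ∂abd = bd − ad + ab.
The 6×4 boundary matrix has rank 3 and Smith normal form diag(1,1,1).

Now H_k = ker ∂_k / im ∂_{k+1}, so:

  H_0: rank C_0 − rank ∂_1 = 4 − 3 = 1, and the invariant factors of ∂_1 are all 1, so H_0 ≅ Z.
  H_1: rank ker ∂_1 − rank ∂_2 = (6 − 3) − 3 = 0, and the invariant factors of ∂_2 are all 1, so H_1 ≅ 0.
  H_2: rank ker ∂_2 − rank ∂_3 = (4 − 3) − 0 = 1, and there is no ∂_3, so H_2 ≅ Z.

(K is a triangulation of the 2-sphere S^2.)

H_0 ≅ Z,  H_1 = 0,  H_2 ≅ Z.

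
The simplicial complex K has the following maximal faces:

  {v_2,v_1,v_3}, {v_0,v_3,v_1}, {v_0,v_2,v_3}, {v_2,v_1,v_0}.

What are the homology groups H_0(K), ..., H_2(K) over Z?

H_0 = Z,  H_1 = 0,  H_2 = Z.

Order the vertices as v_0 < v_1 < v_2 < v_3. Listing each simplex with vertices in this order, K has dimension 2 with simplices:

  0-simplices (4): [v_0], [v_1], [v_2], [v_3]
  1-simplices (6): [v_0,v_1], [v_0,v_2], [v_0,v_3], [v_1,v_2], [v_1,v_3], [v_2,v_3]
  2-simplices (4): [v_0,v_1,v_2], [v_0,v_1,v_3], [v_0,v_2,v_3], [v_1,v_2,v_3]

so the chain groups are C_0 ≅ Z^4, C_1 ≅ Z^6, C_2 ≅ Z^4.

The boundary map ∂_1: C_1 → C_0 maps an edge to its endpoints' difference, ∂[p,q] = q − p.
This gives a 4×6 integer matrix of rank 3; reducing to Smith normal form yields diagonal entries (1,1,1).

∂_2: C_2 → C_1 acts by ∂[p,q,r] = [q,r] − [p,r] + [p,q]. For instance
  ∂[v_0,v_1,v_3] = [v_1,v_3] − [v_0,v_3] + [v_0,v_1],
  ∂[v_0,v_1,v_2] = [v_1,v_2] − [v_0,v_2] + [v_0,v_1].
The resulting 6×4 matrix has rank 3, and its Smith normal form has invariant factors (1,1,1).

Now H_k = ker ∂_k / im ∂_{k+1}, so:

  H_0: rank C_0 − rank ∂_1 = 4 − 3 = 1, and the invariant factors of ∂_1 are all 1, so H_0 ≅ Z.
  H_1: rank ker ∂_1 − rank ∂_2 = (6 − 3) − 3 = 0, and the invariant factors of ∂_2 are all 1, so H_1 ≅ 0.
  H_2: rank ker ∂_2 − rank ∂_3 = (4 − 3) − 0 = 1, and there is no ∂_3, so H_2 ≅ Z.

(K is a triangulation of the 2-sphere S^2.)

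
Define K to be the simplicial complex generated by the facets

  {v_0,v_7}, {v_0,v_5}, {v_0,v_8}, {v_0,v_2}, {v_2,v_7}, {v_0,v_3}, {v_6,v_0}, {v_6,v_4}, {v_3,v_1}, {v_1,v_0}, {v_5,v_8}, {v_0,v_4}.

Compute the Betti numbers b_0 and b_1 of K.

Take the total order v_0 < v_1 < v_2 < v_3 < v_4 < v_5 < v_6 < v_7 < v_8 on the vertex set. Then K (dimension 1) consists of the simplices:

  0-simplices (9): [v_0], [v_1], [v_2], [v_3], [v_4], [v_5], [v_6], [v_7], [v_8]
  1-simplices (12): [v_0,v_1], [v_0,v_2], [v_0,v_3], [v_0,v_4], [v_0,v_5], [v_0,v_6], [v_0,v_7], [v_0,v_8], [v_1,v_3], [v_2,v_7], [v_4,v_6], [v_5,v_8]

so the chain groups are C_0 ≅ Z^9, C_1 ≅ Z^12.

Boundary ∂_1: C_1 → C_0 maps an edge to its endpoints' difference, ∂[p,q] = q − p. For instance
  ∂[v_0,v_8] = [v_8] − [v_0].
As a 9×12 matrix over Z this has rank 8, with invariant factors (1,1,1,1,1,1,1,1).

Computing H_k = (kernel of ∂_k) / (image of ∂_{k+1}):

  H_0: rank C_0 − rank ∂_1 = 9 − 8 = 1, and the invariant factors of ∂_1 are all 1, so H_0 = Z.
  H_1: rank ker ∂_1 − rank ∂_2 = (12 − 8) − 0 = 4, and there is no ∂_2, so H_1 = Z^4.

Hence the Betti numbers are b_0 = 1, b_1 = 4.

b_0 = 1, b_1 = 4.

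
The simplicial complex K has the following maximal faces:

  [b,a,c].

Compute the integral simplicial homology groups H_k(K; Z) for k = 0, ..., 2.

We work with the vertex ordering a < b < c. The simplices of K, each written with vertices in increasing order, are:

  0-simplices (3): a, b, c
  1-simplices (3): ab, ac, bc
  2-simplices (1): abc

giving chain groups C_0 ≅ Z^3, C_1 ≅ Z^3, C_2 ≅ Z^1.

∂_1: C_1 → C_0 is given by ∂[p,q] = [q] − [p]. For instance
  ∂ac = c − a.
This gives a 3×3 integer matrix of rank 2; reducing to Smith normal form yields diagonal entries (1,1).

Boundary ∂_2: C_2 → C_1 sends each 2-simplex [p,q,r] to [q,r] − [p,r] + [p,q]. For instance
  ∂abc = bc − ac + ab.
As a 3×1 matrix over Z this has rank 1, with invariant factors (1).

Now H_k = ker ∂_k / im ∂_{k+1}, so:

  H_0: rank C_0 − rank ∂_1 = 3 − 2 = 1, and the invariant factors of ∂_1 are all 1, so H_0 = Z.
  H_1: rank ker ∂_1 − rank ∂_2 = (3 − 2) − 1 = 0, and the invariant factors of ∂_2 are all 1, so H_1 = 0.
  H_2: rank ker ∂_2 − rank ∂_3 = (1 − 1) − 0 = 0, and there is no ∂_3, so H_2 = 0.

H_0 = Z,  H_1 = 0,  H_2 = 0.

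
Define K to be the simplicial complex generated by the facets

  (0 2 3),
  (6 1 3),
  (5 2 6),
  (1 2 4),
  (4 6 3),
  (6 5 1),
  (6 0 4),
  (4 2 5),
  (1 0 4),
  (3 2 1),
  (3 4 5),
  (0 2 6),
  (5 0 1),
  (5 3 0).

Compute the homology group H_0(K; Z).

H_0 = Z.

Fix the vertex order 0 < 1 < 2 < 3 < 4 < 5 < 6 and write every simplex with vertices in increasing order. Then dim K = 2 and the simplices of K are:

  0-simplices (7): [0], [1], [2], [3], [4], [5], [6]
  1-simplices (21): [0,1], [0,2], [0,3], [0,4], [0,5], [0,6], [1,2], [1,3], [1,4], [1,5], [1,6], [2,3], [2,4], [2,5], [2,6], [3,4], [3,5], [3,6], [4,5], [4,6], [5,6]
  2-simplices (14): [0,1,4], [0,1,5], [0,2,3], [0,2,6], [0,3,5], [0,4,6], [1,2,3], [1,2,4], [1,3,6], [1,5,6], [2,4,5], [2,5,6], [3,4,5], [3,4,6]

Hence C_0 ≅ Z^7, C_1 ≅ Z^21, C_2 ≅ Z^14.

The boundary map ∂_1: C_1 → C_0 sends each edge [p,q] (with p < q) to q − p. For instance
  ∂[0,6] = [6] − [0].
The 7×21 boundary matrix has rank 6 and Smith normal form diag(1,1,1,1,1,1).

The boundary map ∂_2: C_2 → C_1 maps a triangle to the signed sum of its edges. For instance
  ∂[1,2,3] = [2,3] − [1,3] + [1,2],
  ∂[3,4,5] = [4,5] − [3,5] + [3,4].
This gives a 21×14 integer matrix of rank 13; reducing to Smith normal form yields diagonal entries (1,1,1,1,1,1,1,1,1,1,1,1,1).

Computing H_k = (kernel of ∂_k) / (image of ∂_{k+1}):

  H_0: rank C_0 − rank ∂_1 = 7 − 6 = 1, and the invariant factors of ∂_1 are all 1, so H_0 ≅ Z.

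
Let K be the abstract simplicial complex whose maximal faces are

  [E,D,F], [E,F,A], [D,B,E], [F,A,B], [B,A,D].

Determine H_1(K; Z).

H_1 = Z.

Take the total order A < B < D < E < F on the vertex set. Then K (dimension 2) consists of the simplices:

  0-simplices (5): A, B, D, E, F
  1-simplices (10): AB, AD, AE, AF, BD, BE, BF, DE, DF, EF
  2-simplices (5): ABD, ABF, AEF, BDE, DEF

giving chain groups C_0 ≅ Z^5, C_1 ≅ Z^10, C_2 ≅ Z^5.

Boundary ∂_1: C_1 → C_0 maps an edge to its endpoints' difference, ∂[p,q] = q − p. For instance
  ∂AF = F − A.
This gives a 5×10 integer matrix of rank 4; reducing to Smith normal form yields diagonal entries (1,1,1,1).

∂_2: C_2 → C_1 maps a triangle to the signed sum of its edges. For instance
  ∂BDE = DE − BE + BD,
  ∂ABF = BF − AF + AB.
The 10×5 boundary matrix has rank 5 and Smith normal form diag(1,1,1,1,1).

Now H_k = ker ∂_k / im ∂_{k+1}, so:

  H_1: rank ker ∂_1 − rank ∂_2 = (10 − 4) − 5 = 1, and the invariant factors of ∂_2 are all 1, so H_1 = Z.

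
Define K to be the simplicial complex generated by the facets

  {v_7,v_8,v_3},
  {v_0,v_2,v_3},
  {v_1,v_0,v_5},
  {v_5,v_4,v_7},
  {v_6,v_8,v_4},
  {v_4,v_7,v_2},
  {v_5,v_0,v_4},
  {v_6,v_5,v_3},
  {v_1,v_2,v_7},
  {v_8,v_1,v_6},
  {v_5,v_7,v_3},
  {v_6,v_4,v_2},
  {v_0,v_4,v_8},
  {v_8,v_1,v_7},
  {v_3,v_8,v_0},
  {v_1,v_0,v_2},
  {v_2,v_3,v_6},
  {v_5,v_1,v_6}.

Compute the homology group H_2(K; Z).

H_2 = Z.

Fix the vertex order v_0 < v_1 < v_2 < v_3 < v_4 < v_5 < v_6 < v_7 < v_8 and write every simplex with vertices in increasing order. Then dim K = 2 and the simplices of K are:

  0-simplices (9): [v_0], [v_1], [v_2], [v_3], [v_4], [v_5], [v_6], [v_7], [v_8]
  1-simplices (27): (27 of them)
  2-simplices (18): (18 of them)

giving chain groups C_0 ≅ Z^9, C_1 ≅ Z^27, C_2 ≅ Z^18.

The boundary map ∂_1: C_1 → C_0 is given by ∂[p,q] = [q] − [p].
As a 9×27 matrix over Z this has rank 8, with invariant factors (1,1,1,1,1,1,1,1).

∂_2: C_2 → C_1 maps a triangle to the signed sum of its edges. For instance
  ∂[v_0,v_3,v_8] = [v_3,v_8] − [v_0,v_8] + [v_0,v_3],
  ∂[v_0,v_2,v_3] = [v_2,v_3] − [v_0,v_3] + [v_0,v_2].
This gives a 27×18 integer matrix of rank 17; reducing to Smith normal form yields diagonal entries (1,1,1,1,1,1,1,1,1,1,1,1,1,1,1,1,1).

Computing H_k = (kernel of ∂_k) / (image of ∂_{k+1}):

  H_2: rank ker ∂_2 − rank ∂_3 = (18 − 17) − 0 = 1, and there is no ∂_3, so H_2 ≅ Z.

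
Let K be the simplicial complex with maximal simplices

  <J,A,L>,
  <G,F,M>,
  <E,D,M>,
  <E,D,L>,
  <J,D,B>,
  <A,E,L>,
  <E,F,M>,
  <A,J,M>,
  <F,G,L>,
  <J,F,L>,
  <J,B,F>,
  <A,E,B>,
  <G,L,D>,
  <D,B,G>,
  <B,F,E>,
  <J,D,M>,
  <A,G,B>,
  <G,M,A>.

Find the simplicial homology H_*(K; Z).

H_0 = Z,  H_1 = Z^2,  H_2 = Z.

Order the vertices as A < B < D < E < F < G < J < L < M. Listing each simplex with vertices in this order, K has dimension 2 with simplices:

  0-simplices (9): A, B, D, E, F, G, J, L, M
  1-simplices (27): AB, AE, AG, AJ, AL, AM, BD, BE, BF, BG, BJ, DE, DG, DJ, DL, DM, EF, EL, EM, FG, FJ, FL, FM, GL, GM, JL, JM
  2-simplices (18): ABE, ABG, AEL, AGM, AJL, AJM, BDG, BDJ, BEF, BFJ, DEL, DEM, DGL, DJM, EFM, FGL, FGM, FJL

giving chain groups C_0 ≅ Z^9, C_1 ≅ Z^27, C_2 ≅ Z^18.

Boundary ∂_1: C_1 → C_0 sends each edge [p,q] (with p < q) to q − p.
As a 9×27 matrix over Z this has rank 8, with invariant factors (1,1,1,1,1,1,1,1).

∂_2: C_2 → C_1 maps a triangle to the signed sum of its edges. For instance
  ∂EFM = FM − EM + EF,
  ∂FGM = GM − FM + FG.
As a 27×18 matrix over Z this has rank 17, with invariant factors (1,1,1,1,1,1,1,1,1,1,1,1,1,1,1,1,1).

Now H_k = ker ∂_k / im ∂_{k+1}, so:

  H_0: rank C_0 − rank ∂_1 = 9 − 8 = 1, and the invariant factors of ∂_1 are all 1, so H_0 ≅ Z.
  H_1: rank ker ∂_1 − rank ∂_2 = (27 − 8) − 17 = 2, and the invariant factors of ∂_2 are all 1, so H_1 ≅ Z^2.
  H_2: rank ker ∂_2 − rank ∂_3 = (18 − 17) − 0 = 1, and there is no ∂_3, so H_2 ≅ Z.

As a check, the Euler characteristic is 9 − 27 + 18 = 0, which agrees with 1 − 2 + 1 = 0.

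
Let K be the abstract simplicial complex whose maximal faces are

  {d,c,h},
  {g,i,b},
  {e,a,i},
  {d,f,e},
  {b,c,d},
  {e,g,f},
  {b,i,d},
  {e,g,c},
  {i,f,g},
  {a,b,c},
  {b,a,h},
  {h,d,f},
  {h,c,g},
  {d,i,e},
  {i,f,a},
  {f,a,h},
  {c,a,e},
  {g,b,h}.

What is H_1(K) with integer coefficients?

H_1 ≅ Z ⊕ Z/2.

Take the total order a < b < c < d < e < f < g < h < i on the vertex set. Then K (dimension 2) consists of the simplices:

  0-simplices (9): a, b, c, d, e, f, g, h, i
  1-simplices (27): ab, ac, ae, af, ah, ai, bc, bd, bg, bh, bi, cd, ce, cg, ch, de, df, dh, di, ef, eg, ei, fg, fh, fi, gh, gi
  2-simplices (18): abc, abh, ace, aei, afh, afi, bcd, bdi, bgh, bgi, cdh, ceg, cgh, def, dei, dfh, efg, fgi

Hence C_0 ≅ Z^9, C_1 ≅ Z^27, C_2 ≅ Z^18.

The boundary map ∂_1: C_1 → C_0 sends each edge [p,q] (with p < q) to q − p. For instance
  ∂di = i − d.
This gives a 9×27 integer matrix of rank 8; reducing to Smith normal form yields diagonal entries (1,1,1,1,1,1,1,1).

∂_2: C_2 → C_1 acts by ∂[p,q,r] = [q,r] − [p,r] + [p,q]. For instance
  ∂abh = bh − ah + ab,
  ∂cgh = gh − ch + cg.
This gives a 27×18 integer matrix of rank 18; reducing to Smith normal form yields diagonal entries (1,1,1,1,1,1,1,1,1,1,1,1,1,1,1,1,1,2).

Reading off H_k = ker ∂_k / im ∂_{k+1}:

  H_1: rank ker ∂_1 − rank ∂_2 = (27 − 8) − 18 = 1, and ∂_2 has invariant factor 2 > 1, so H_1 ≅ Z ⊕ Z/2.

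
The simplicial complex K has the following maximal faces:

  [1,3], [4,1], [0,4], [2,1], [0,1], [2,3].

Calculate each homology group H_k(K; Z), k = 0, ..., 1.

H_0 = Z,  H_1 = Z^2.

Order the vertices as 0 < 1 < 2 < 3 < 4. Listing each simplex with vertices in this order, K has dimension 1 with simplices:

  0-simplices (5): [0], [1], [2], [3], [4]
  1-simplices (6): [0,1], [0,4], [1,2], [1,3], [1,4], [2,3]

so the chain groups are C_0 ≅ Z^5, C_1 ≅ Z^6.

∂_1: C_1 → C_0 is given by ∂[p,q] = [q] − [p]. For instance
  ∂[1,3] = [3] − [1].
The resulting 5×6 matrix has rank 4, and its Smith normal form has invariant factors (1,1,1,1).

Reading off H_k = ker ∂_k / im ∂_{k+1}:

  H_0: rank C_0 − rank ∂_1 = 5 − 4 = 1, and the invariant factors of ∂_1 are all 1, so H_0 ≅ Z.
  H_1: rank ker ∂_1 − rank ∂_2 = (6 − 4) − 0 = 2, and there is no ∂_2, so H_1 ≅ Z^2.

As a check, the Euler characteristic is 5 − 6 = -1, which agrees with 1 − 2 = -1.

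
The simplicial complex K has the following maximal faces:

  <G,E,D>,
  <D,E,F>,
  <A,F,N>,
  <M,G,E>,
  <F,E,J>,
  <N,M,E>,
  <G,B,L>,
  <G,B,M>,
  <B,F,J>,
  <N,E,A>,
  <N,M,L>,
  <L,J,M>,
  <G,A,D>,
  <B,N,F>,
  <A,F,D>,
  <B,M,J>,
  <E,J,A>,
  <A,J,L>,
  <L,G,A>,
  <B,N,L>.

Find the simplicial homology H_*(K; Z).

Fix the vertex order A < B < D < E < F < G < J < L < M < N and write every simplex with vertices in increasing order. Then dim K = 2 and the simplices of K are:

  0-simplices (10): A, B, D, E, F, G, J, L, M, N
  1-simplices (30): AD, AE, AF, AG, AJ, AL, AN, BF, BG, BJ, BL, BM, BN, DE, DF, DG, EF, EG, EJ, EM, EN, FJ, FN, GL, GM, JL, JM, LM, LN, MN
  2-simplices (20): ADF, ADG, AEJ, AEN, AFN, AGL, AJL, BFJ, BFN, BGL, BGM, BJM, BLN, DEF, DEG, EFJ, EGM, EMN, JLM, LMN

giving chain groups C_0 ≅ Z^10, C_1 ≅ Z^30, C_2 ≅ Z^20.

Boundary ∂_1: C_1 → C_0 maps an edge to its endpoints' difference, ∂[p,q] = q − p. For instance
  ∂LN = N − L.
The resulting 10×30 matrix has rank 9, and its Smith normal form has invariant factors (1,1,1,1,1,1,1,1,1).

Boundary ∂_2: C_2 → C_1 acts by ∂[p,q,r] = [q,r] − [p,r] + [p,q]. For instance
  ∂BGL = GL − BL + BG,
  ∂LMN = MN − LN + LM.
The resulting 30×20 matrix has rank 20, and its Smith normal form has invariant factors (1,1,1,1,1,1,1,1,1,1,1,1,1,1,1,1,1,1,1,2).

Reading off H_k = ker ∂_k / im ∂_{k+1}:

  H_0: rank C_0 − rank ∂_1 = 10 − 9 = 1, and the invariant factors of ∂_1 are all 1, so H_0 = Z.
  H_1: rank ker ∂_1 − rank ∂_2 = (30 − 9) − 20 = 1, and ∂_2 has invariant factor 2 > 1, so H_1 = Z ⊕ Z/2.
  H_2: rank ker ∂_2 − rank ∂_3 = (20 − 20) − 0 = 0, and there is no ∂_3, so H_2 = 0.

As a check, the Euler characteristic is 10 − 30 + 20 = 0, which agrees with 1 − 1 + 0 = 0.

H_0 = Z,  H_1 = Z ⊕ Z/2,  H_2 = 0.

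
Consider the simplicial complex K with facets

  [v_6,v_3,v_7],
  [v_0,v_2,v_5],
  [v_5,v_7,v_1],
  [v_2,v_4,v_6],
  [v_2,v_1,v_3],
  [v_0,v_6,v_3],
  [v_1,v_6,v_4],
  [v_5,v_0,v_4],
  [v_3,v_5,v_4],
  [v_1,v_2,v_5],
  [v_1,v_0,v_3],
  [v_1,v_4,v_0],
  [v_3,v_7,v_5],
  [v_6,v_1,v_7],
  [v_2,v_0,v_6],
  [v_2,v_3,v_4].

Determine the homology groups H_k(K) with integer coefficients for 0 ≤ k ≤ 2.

We work with the vertex ordering v_0 < v_1 < v_2 < v_3 < v_4 < v_5 < v_6 < v_7. The simplices of K, each written with vertices in increasing order, are:

  0-simplices (8): [v_0], [v_1], [v_2], [v_3], [v_4], [v_5], [v_6], [v_7]
  1-simplices (24): (24 of them)
  2-simplices (16): (16 of them)

so the chain groups are C_0 ≅ Z^8, C_1 ≅ Z^24, C_2 ≅ Z^16.

∂_1: C_1 → C_0 sends each edge [p,q] (with p < q) to q − p. For instance
  ∂[v_2,v_5] = [v_5] − [v_2].
The 8×24 boundary matrix has rank 7 and Smith normal form diag(1,1,1,1,1,1,1).

Boundary ∂_2: C_2 → C_1 sends each 2-simplex [p,q,r] to [q,r] − [p,r] + [p,q]. For instance
  ∂[v_0,v_2,v_6] = [v_2,v_6] − [v_0,v_6] + [v_0,v_2],
  ∂[v_0,v_2,v_5] = [v_2,v_5] − [v_0,v_5] + [v_0,v_2].
The resulting 24×16 matrix has rank 15, and its Smith normal form has invariant factors (1,1,1,1,1,1,1,1,1,1,1,1,1,1,1).

Reading off H_k = ker ∂_k / im ∂_{k+1}:

  H_0: rank C_0 − rank ∂_1 = 8 − 7 = 1, and the invariant factors of ∂_1 are all 1, so H_0 ≅ Z.
  H_1: rank ker ∂_1 − rank ∂_2 = (24 − 7) − 15 = 2, and the invariant factors of ∂_2 are all 1, so H_1 ≅ Z^2.
  H_2: rank ker ∂_2 − rank ∂_3 = (16 − 15) − 0 = 1, and there is no ∂_3, so H_2 ≅ Z.

(K is a triangulation of the torus T^2.)

H_0 = Z,  H_1 = Z^2,  H_2 = Z.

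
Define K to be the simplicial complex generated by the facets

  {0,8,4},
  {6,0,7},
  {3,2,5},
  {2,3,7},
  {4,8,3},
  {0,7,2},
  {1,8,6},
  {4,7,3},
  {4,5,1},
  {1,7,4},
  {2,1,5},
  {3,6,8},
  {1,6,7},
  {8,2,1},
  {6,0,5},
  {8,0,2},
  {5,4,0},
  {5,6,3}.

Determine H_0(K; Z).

We work with the vertex ordering 0 < 1 < 2 < 3 < 4 < 5 < 6 < 7 < 8. The simplices of K, each written with vertices in increasing order, are:

  0-simplices (9): [0], [1], [2], [3], [4], [5], [6], [7], [8]
  1-simplices (27): (27 of them)
  2-simplices (18): [0,2,7], [0,2,8], [0,4,5], [0,4,8], [0,5,6], [0,6,7], [1,2,5], [1,2,8], [1,4,5], [1,4,7], [1,6,7], [1,6,8], [2,3,5], [2,3,7], [3,4,7], [3,4,8], [3,5,6], [3,6,8]

so the chain groups are C_0 ≅ Z^9, C_1 ≅ Z^27, C_2 ≅ Z^18.

∂_1: C_1 → C_0 is given by ∂[p,q] = [q] − [p]. For instance
  ∂[1,8] = [8] − [1].
The resulting 9×27 matrix has rank 8, and its Smith normal form has invariant factors (1,1,1,1,1,1,1,1).

Boundary ∂_2: C_2 → C_1 maps a triangle to the signed sum of its edges. For instance
  ∂[3,4,7] = [4,7] − [3,7] + [3,4],
  ∂[2,3,7] = [3,7] − [2,7] + [2,3].
The 27×18 boundary matrix has rank 17 and Smith normal form diag(1,1,1,1,1,1,1,1,1,1,1,1,1,1,1,1,1).

From H_k ≅ ker(∂_k) / im(∂_{k+1}) we obtain:

  H_0: rank C_0 − rank ∂_1 = 9 − 8 = 1, and the invariant factors of ∂_1 are all 1, so H_0 = Z.

(K is a triangulation of the torus T^2.)

H_0 ≅ Z.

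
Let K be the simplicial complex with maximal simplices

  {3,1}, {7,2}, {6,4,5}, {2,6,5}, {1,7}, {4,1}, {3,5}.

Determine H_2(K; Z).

We work with the vertex ordering 1 < 2 < 3 < 4 < 5 < 6 < 7. The simplices of K, each written with vertices in increasing order, are:

  0-simplices (7): [1], [2], [3], [4], [5], [6], [7]
  1-simplices (10): [1,3], [1,4], [1,7], [2,5], [2,6], [2,7], [3,5], [4,5], [4,6], [5,6]
  2-simplices (2): [2,5,6], [4,5,6]

Hence C_0 ≅ Z^7, C_1 ≅ Z^10, C_2 ≅ Z^2.

∂_1: C_1 → C_0 sends each edge [p,q] (with p < q) to q − p. For instance
  ∂[2,5] = [5] − [2].
The resulting 7×10 matrix has rank 6, and its Smith normal form has invariant factors (1,1,1,1,1,1).

∂_2: C_2 → C_1 acts by ∂[p,q,r] = [q,r] − [p,r] + [p,q]. For instance
  ∂[4,5,6] = [5,6] − [4,6] + [4,5],
  ∂[2,5,6] = [5,6] − [2,6] + [2,5].
The resulting 10×2 matrix has rank 2, and its Smith normal form has invariant factors (1,1).

Computing H_k = (kernel of ∂_k) / (image of ∂_{k+1}):

  H_2: rank ker ∂_2 − rank ∂_3 = (2 − 2) − 0 = 0, and there is no ∂_3, so H_2 = 0.

H_2 = 0.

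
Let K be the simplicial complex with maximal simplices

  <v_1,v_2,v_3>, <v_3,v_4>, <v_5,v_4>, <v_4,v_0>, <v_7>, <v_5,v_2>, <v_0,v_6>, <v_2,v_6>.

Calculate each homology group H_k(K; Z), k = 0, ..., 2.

H_0 ≅ Z^2,  H_1 ≅ Z^2,  H_2 = 0.

K has 8 vertices, 9 edges, 1 triangle.
rank ∂_0 = 0, rank ∂_1 = 6 ⇒ b_0 = 8 − 0 − 6 = 2; all invariant factors of ∂_1 are 1 so no torsion. So H_0 ≅ Z^2.
rank ∂_1 = 6, rank ∂_2 = 1 ⇒ b_1 = 9 − 6 − 1 = 2; all invariant factors of ∂_2 are 1 so no torsion. So H_1 ≅ Z^2.
rank ∂_2 = 1, rank ∂_3 = 0 ⇒ b_2 = 1 − 1 − 0 = 0. So H_2 ≅ 0.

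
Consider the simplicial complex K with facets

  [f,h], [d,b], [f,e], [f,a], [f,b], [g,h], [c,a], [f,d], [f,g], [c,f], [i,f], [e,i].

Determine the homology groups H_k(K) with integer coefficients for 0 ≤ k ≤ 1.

H_0 ≅ Z,  H_1 ≅ Z^4.

We work with the vertex ordering a < b < c < d < e < f < g < h < i. The simplices of K, each written with vertices in increasing order, are:

  0-simplices (9): a, b, c, d, e, f, g, h, i
  1-simplices (12): ac, af, bd, bf, cf, df, ef, ei, fg, fh, fi, gh

giving chain groups C_0 ≅ Z^9, C_1 ≅ Z^12.

∂_1: C_1 → C_0 is given by ∂[p,q] = [q] − [p]. For instance
  ∂bf = f − b.
This gives a 9×12 integer matrix of rank 8; reducing to Smith normal form yields diagonal entries (1,1,1,1,1,1,1,1).

From H_k ≅ ker(∂_k) / im(∂_{k+1}) we obtain:

  H_0: rank C_0 − rank ∂_1 = 9 − 8 = 1, and the invariant factors of ∂_1 are all 1, so H_0 ≅ Z.
  H_1: rank ker ∂_1 − rank ∂_2 = (12 − 8) − 0 = 4, and there is no ∂_2, so H_1 ≅ Z^4.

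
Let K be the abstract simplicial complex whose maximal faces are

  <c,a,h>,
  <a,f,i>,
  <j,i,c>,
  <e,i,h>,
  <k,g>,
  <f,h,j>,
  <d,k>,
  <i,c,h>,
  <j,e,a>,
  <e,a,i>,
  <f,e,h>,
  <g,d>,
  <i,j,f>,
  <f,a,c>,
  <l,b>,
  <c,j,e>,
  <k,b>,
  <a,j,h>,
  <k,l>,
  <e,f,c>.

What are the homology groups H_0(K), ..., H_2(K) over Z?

H_0 ≅ Z^2,  H_1 ≅ Z^4,  H_2 ≅ Z.

Order the vertices as a < b < c < d < e < f < g < h < i < j < k < l. Listing each simplex with vertices in this order, K has dimension 2 with simplices:

  0-simplices (12): a, b, c, d, e, f, g, h, i, j, k, l
  1-simplices (27): ac, ae, af, ah, ai, aj, bk, bl, ce, cf, ch, ci, cj, dg, dk, ef, eh, ei, ej, fh, fi, fj, gk, hi, hj, ij, kl
  2-simplices (14): acf, ach, aei, aej, afi, ahj, cef, cej, chi, cij, efh, ehi, fhj, fij

giving chain groups C_0 ≅ Z^12, C_1 ≅ Z^27, C_2 ≅ Z^14.

Boundary ∂_1: C_1 → C_0 maps an edge to its endpoints' difference, ∂[p,q] = q − p.
The 12×27 boundary matrix has rank 10 and Smith normal form diag(1,1,1,1,1,1,1,1,1,1).

The boundary map ∂_2: C_2 → C_1 maps a triangle to the signed sum of its edges. For instance
  ∂ehi = hi − ei + eh,
  ∂cej = ej − cj + ce.
This gives a 27×14 integer matrix of rank 13; reducing to Smith normal form yields diagonal entries (1,1,1,1,1,1,1,1,1,1,1,1,1).

From H_k ≅ ker(∂_k) / im(∂_{k+1}) we obtain:

  H_0: rank C_0 − rank ∂_1 = 12 − 10 = 2, and the invariant factors of ∂_1 are all 1, so H_0 ≅ Z^2.
  H_1: rank ker ∂_1 − rank ∂_2 = (27 − 10) − 13 = 4, and the invariant factors of ∂_2 are all 1, so H_1 ≅ Z^4.
  H_2: rank ker ∂_2 − rank ∂_3 = (14 − 13) − 0 = 1, and there is no ∂_3, so H_2 ≅ Z.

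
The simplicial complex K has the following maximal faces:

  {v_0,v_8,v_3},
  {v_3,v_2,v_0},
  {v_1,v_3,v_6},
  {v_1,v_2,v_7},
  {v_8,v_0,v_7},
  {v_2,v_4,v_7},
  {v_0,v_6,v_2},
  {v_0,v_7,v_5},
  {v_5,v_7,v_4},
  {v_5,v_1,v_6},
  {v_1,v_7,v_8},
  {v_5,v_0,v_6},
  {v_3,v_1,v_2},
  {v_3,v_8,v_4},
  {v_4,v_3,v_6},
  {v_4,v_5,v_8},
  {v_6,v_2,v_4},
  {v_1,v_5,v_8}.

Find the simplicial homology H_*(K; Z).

H_0 = Z,  H_1 = Z ⊕ Z/2,  H_2 = 0.

K has 9 vertices, 27 edges, 18 triangles.
rank ∂_0 = 0, rank ∂_1 = 8 ⇒ b_0 = 9 − 0 − 8 = 1; all invariant factors of ∂_1 are 1 so no torsion. So H_0 = Z.
rank ∂_1 = 8, rank ∂_2 = 18 ⇒ b_1 = 27 − 8 − 18 = 1; ∂_2 has invariant factor(s) [2] giving torsion. So H_1 = Z ⊕ Z/2.
rank ∂_2 = 18, rank ∂_3 = 0 ⇒ b_2 = 18 − 18 − 0 = 0. So H_2 = 0.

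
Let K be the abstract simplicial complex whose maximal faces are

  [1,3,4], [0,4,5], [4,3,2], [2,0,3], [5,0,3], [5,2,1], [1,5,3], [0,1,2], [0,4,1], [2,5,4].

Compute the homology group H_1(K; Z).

Take the total order 0 < 1 < 2 < 3 < 4 < 5 on the vertex set. Then K (dimension 2) consists of the simplices:

  0-simplices (6): [0], [1], [2], [3], [4], [5]
  1-simplices (15): [0,1], [0,2], [0,3], [0,4], [0,5], [1,2], [1,3], [1,4], [1,5], [2,3], [2,4], [2,5], [3,4], [3,5], [4,5]
  2-simplices (10): [0,1,2], [0,1,4], [0,2,3], [0,3,5], [0,4,5], [1,2,5], [1,3,4], [1,3,5], [2,3,4], [2,4,5]

Hence C_0 ≅ Z^6, C_1 ≅ Z^15, C_2 ≅ Z^10.

The boundary map ∂_1: C_1 → C_0 is given by ∂[p,q] = [q] − [p]. For instance
  ∂[2,4] = [4] − [2].
The 6×15 boundary matrix has rank 5 and Smith normal form diag(1,1,1,1,1).

∂_2: C_2 → C_1 acts by ∂[p,q,r] = [q,r] − [p,r] + [p,q]. For instance
  ∂[1,2,5] = [2,5] − [1,5] + [1,2],
  ∂[2,4,5] = [4,5] − [2,5] + [2,4].
The 15×10 boundary matrix has rank 10 and Smith normal form diag(1,1,1,1,1,1,1,1,1,2).

From H_k ≅ ker(∂_k) / im(∂_{k+1}) we obtain:

  H_1: rank ker ∂_1 − rank ∂_2 = (15 − 5) − 10 = 0, and ∂_2 has invariant factor 2 > 1, so H_1 ≅ Z/2.

H_1 ≅ Z/2.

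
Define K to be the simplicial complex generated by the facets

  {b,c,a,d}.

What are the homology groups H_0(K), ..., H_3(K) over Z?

Order the vertices as a < b < c < d. Listing each simplex with vertices in this order, K has dimension 3 with simplices:

  0-simplices (4): a, b, c, d
  1-simplices (6): ab, ac, ad, bc, bd, cd
  2-simplices (4): abc, abd, acd, bcd
  3-simplices (1): abcd

Hence C_0 ≅ Z^4, C_1 ≅ Z^6, C_2 ≅ Z^4, C_3 ≅ Z^1.

The boundary map ∂_1: C_1 → C_0 is given by ∂[p,q] = [q] − [p].
The 4×6 boundary matrix has rank 3 and Smith normal form diag(1,1,1).

∂_2: C_2 → C_1 acts by ∂[p,q,r] = [q,r] − [p,r] + [p,q]. For instance
  ∂acd = cd − ad + ac,
  ∂bcd = cd − bd + bc.
The resulting 6×4 matrix has rank 3, and its Smith normal form has invariant factors (1,1,1).

Boundary ∂_3: C_3 → C_2 sends each 3-simplex σ to the alternating sum Σ_i (−1)^i (σ with its i-th vertex removed). For instance
  ∂abcd = bcd − acd + abd − abc.
The resulting 4×1 matrix has rank 1, and its Smith normal form has invariant factors (1).

Reading off H_k = ker ∂_k / im ∂_{k+1}:

  H_0: rank C_0 − rank ∂_1 = 4 − 3 = 1, and the invariant factors of ∂_1 are all 1, so H_0 = Z.
  H_1: rank ker ∂_1 − rank ∂_2 = (6 − 3) − 3 = 0, and the invariant factors of ∂_2 are all 1, so H_1 = 0.
  H_2: rank ker ∂_2 − rank ∂_3 = (4 − 3) − 1 = 0, and the invariant factors of ∂_3 are all 1, so H_2 = 0.
  H_3: rank ker ∂_3 − rank ∂_4 = (1 − 1) − 0 = 0, and there is no ∂_4, so H_3 = 0.

H_0 = Z,  H_1 = 0,  H_2 = 0,  H_3 = 0.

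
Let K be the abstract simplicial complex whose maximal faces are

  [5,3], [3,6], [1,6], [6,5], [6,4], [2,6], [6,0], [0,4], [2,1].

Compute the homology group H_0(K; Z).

H_0 ≅ Z.

We work with the vertex ordering 0 < 1 < 2 < 3 < 4 < 5 < 6. The simplices of K, each written with vertices in increasing order, are:

  0-simplices (7): [0], [1], [2], [3], [4], [5], [6]
  1-simplices (9): [0,4], [0,6], [1,2], [1,6], [2,6], [3,5], [3,6], [4,6], [5,6]

Hence C_0 ≅ Z^7, C_1 ≅ Z^9.

∂_1: C_1 → C_0 sends each edge [p,q] (with p < q) to q − p. For instance
  ∂[2,6] = [6] − [2].
This gives a 7×9 integer matrix of rank 6; reducing to Smith normal form yields diagonal entries (1,1,1,1,1,1).

Computing H_k = (kernel of ∂_k) / (image of ∂_{k+1}):

  H_0: rank C_0 − rank ∂_1 = 7 − 6 = 1, and the invariant factors of ∂_1 are all 1, so H_0 ≅ Z.

(K is a triangulation of a wedge of 3 circles.)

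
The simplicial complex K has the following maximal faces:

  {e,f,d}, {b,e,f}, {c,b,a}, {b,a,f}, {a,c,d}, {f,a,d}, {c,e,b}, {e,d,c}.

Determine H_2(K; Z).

H_2 = Z.

We work with the vertex ordering a < b < c < d < e < f. The simplices of K, each written with vertices in increasing order, are:

  0-simplices (6): a, b, c, d, e, f
  1-simplices (12): ab, ac, ad, af, bc, be, bf, cd, ce, de, df, ef
  2-simplices (8): abc, abf, acd, adf, bce, bef, cde, def

giving chain groups C_0 ≅ Z^6, C_1 ≅ Z^12, C_2 ≅ Z^8.

Boundary ∂_1: C_1 → C_0 is given by ∂[p,q] = [q] − [p].
The resulting 6×12 matrix has rank 5, and its Smith normal form has invariant factors (1,1,1,1,1).

∂_2: C_2 → C_1 maps a triangle to the signed sum of its edges. For instance
  ∂abc = bc − ac + ab,
  ∂acd = cd − ad + ac.
As a 12×8 matrix over Z this has rank 7, with invariant factors (1,1,1,1,1,1,1).

Now H_k = ker ∂_k / im ∂_{k+1}, so:

  H_2: rank ker ∂_2 − rank ∂_3 = (8 − 7) − 0 = 1, and there is no ∂_3, so H_2 ≅ Z.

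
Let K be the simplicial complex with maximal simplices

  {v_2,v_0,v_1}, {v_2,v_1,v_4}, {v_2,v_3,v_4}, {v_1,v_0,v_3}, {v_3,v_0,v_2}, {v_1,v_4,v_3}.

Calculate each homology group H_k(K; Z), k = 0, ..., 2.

H_0 = Z,  H_1 = 0,  H_2 = Z.

K has 5 vertices, 9 edges, 6 triangles.
rank ∂_0 = 0, rank ∂_1 = 4 ⇒ b_0 = 5 − 0 − 4 = 1; all invariant factors of ∂_1 are 1 so no torsion. So H_0 = Z.
rank ∂_1 = 4, rank ∂_2 = 5 ⇒ b_1 = 9 − 4 − 5 = 0; all invariant factors of ∂_2 are 1 so no torsion. So H_1 = 0.
rank ∂_2 = 5, rank ∂_3 = 0 ⇒ b_2 = 6 − 5 − 0 = 1. So H_2 = Z.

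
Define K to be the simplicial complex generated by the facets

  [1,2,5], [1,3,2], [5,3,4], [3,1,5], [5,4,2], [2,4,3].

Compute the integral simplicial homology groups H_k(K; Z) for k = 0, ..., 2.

K has 5 vertices, 9 edges, 6 triangles.
rank ∂_0 = 0, rank ∂_1 = 4 ⇒ b_0 = 5 − 0 − 4 = 1; all invariant factors of ∂_1 are 1 so no torsion. So H_0 = Z.
rank ∂_1 = 4, rank ∂_2 = 5 ⇒ b_1 = 9 − 4 − 5 = 0; all invariant factors of ∂_2 are 1 so no torsion. So H_1 = 0.
rank ∂_2 = 5, rank ∂_3 = 0 ⇒ b_2 = 6 − 5 − 0 = 1. So H_2 = Z.

H_0 ≅ Z,  H_1 = 0,  H_2 ≅ Z.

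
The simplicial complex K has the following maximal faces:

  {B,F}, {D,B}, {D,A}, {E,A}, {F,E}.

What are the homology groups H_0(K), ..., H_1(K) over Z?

H_0 = Z,  H_1 = Z.

Order the vertices as A < B < D < E < F. Listing each simplex with vertices in this order, K has dimension 1 with simplices:

  0-simplices (5): A, B, D, E, F
  1-simplices (5): AD, AE, BD, BF, EF

so the chain groups are C_0 ≅ Z^5, C_1 ≅ Z^5.

The boundary map ∂_1: C_1 → C_0 maps an edge to its endpoints' difference, ∂[p,q] = q − p.
The resulting 5×5 matrix has rank 4, and its Smith normal form has invariant factors (1,1,1,1).

Reading off H_k = ker ∂_k / im ∂_{k+1}:

  H_0: rank C_0 − rank ∂_1 = 5 − 4 = 1, and the invariant factors of ∂_1 are all 1, so H_0 = Z.
  H_1: rank ker ∂_1 − rank ∂_2 = (5 − 4) − 0 = 1, and there is no ∂_2, so H_1 = Z.

As a check, the Euler characteristic is 5 − 5 = 0, which agrees with 1 − 1 = 0.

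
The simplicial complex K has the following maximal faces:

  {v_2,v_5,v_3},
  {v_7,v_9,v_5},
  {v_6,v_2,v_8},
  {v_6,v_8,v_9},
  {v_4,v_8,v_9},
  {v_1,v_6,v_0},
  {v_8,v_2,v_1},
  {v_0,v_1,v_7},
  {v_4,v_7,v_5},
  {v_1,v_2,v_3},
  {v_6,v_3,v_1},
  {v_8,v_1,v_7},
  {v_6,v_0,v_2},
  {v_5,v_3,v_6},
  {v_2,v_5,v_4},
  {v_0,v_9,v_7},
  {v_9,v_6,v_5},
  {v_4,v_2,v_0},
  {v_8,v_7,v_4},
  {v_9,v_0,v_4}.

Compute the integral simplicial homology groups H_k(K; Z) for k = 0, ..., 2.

H_0 = Z,  H_1 = Z ⊕ Z_2,  H_2 = 0.

Take the total order v_0 < v_1 < v_2 < v_3 < v_4 < v_5 < v_6 < v_7 < v_8 < v_9 on the vertex set. Then K (dimension 2) consists of the simplices:

  0-simplices (10): [v_0], [v_1], [v_2], [v_3], [v_4], [v_5], [v_6], [v_7], [v_8], [v_9]
  1-simplices (30): (30 of them)
  2-simplices (20): (20 of them)

Hence C_0 ≅ Z^10, C_1 ≅ Z^30, C_2 ≅ Z^20.

Boundary ∂_1: C_1 → C_0 is given by ∂[p,q] = [q] − [p]. For instance
  ∂[v_1,v_3] = [v_3] − [v_1].
The 10×30 boundary matrix has rank 9 and Smith normal form diag(1,1,1,1,1,1,1,1,1).

The boundary map ∂_2: C_2 → C_1 acts by ∂[p,q,r] = [q,r] − [p,r] + [p,q]. For instance
  ∂[v_5,v_7,v_9] = [v_7,v_9] − [v_5,v_9] + [v_5,v_7],
  ∂[v_1,v_2,v_8] = [v_2,v_8] − [v_1,v_8] + [v_1,v_2].
The resulting 30×20 matrix has rank 20, and its Smith normal form has invariant factors (1,1,1,1,1,1,1,1,1,1,1,1,1,1,1,1,1,1,1,2).

Reading off H_k = ker ∂_k / im ∂_{k+1}:

  H_0: rank C_0 − rank ∂_1 = 10 − 9 = 1, and the invariant factors of ∂_1 are all 1, so H_0 = Z.
  H_1: rank ker ∂_1 − rank ∂_2 = (30 − 9) − 20 = 1, and ∂_2 has invariant factor 2 > 1, so H_1 = Z ⊕ Z_2.
  H_2: rank ker ∂_2 − rank ∂_3 = (20 − 20) − 0 = 0, and there is no ∂_3, so H_2 = 0.

As a check, the Euler characteristic is 10 − 30 + 20 = 0, which agrees with 1 − 1 + 0 = 0.
(K is a triangulation of the Klein bottle.)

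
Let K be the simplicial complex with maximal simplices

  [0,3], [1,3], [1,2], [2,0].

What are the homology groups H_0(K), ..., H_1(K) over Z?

H_0 ≅ Z,  H_1 ≅ Z.

Take the total order 0 < 1 < 2 < 3 on the vertex set. Then K (dimension 1) consists of the simplices:

  0-simplices (4): [0], [1], [2], [3]
  1-simplices (4): [0,2], [0,3], [1,2], [1,3]

giving chain groups C_0 ≅ Z^4, C_1 ≅ Z^4.

The boundary map ∂_1: C_1 → C_0 is given by ∂[p,q] = [q] − [p].
The resulting 4×4 matrix has rank 3, and its Smith normal form has invariant factors (1,1,1).

Computing H_k = (kernel of ∂_k) / (image of ∂_{k+1}):

  H_0: rank C_0 − rank ∂_1 = 4 − 3 = 1, and the invariant factors of ∂_1 are all 1, so H_0 = Z.
  H_1: rank ker ∂_1 − rank ∂_2 = (4 − 3) − 0 = 1, and there is no ∂_2, so H_1 = Z.

As a check, the Euler characteristic is 4 − 4 = 0, which agrees with 1 − 1 = 0.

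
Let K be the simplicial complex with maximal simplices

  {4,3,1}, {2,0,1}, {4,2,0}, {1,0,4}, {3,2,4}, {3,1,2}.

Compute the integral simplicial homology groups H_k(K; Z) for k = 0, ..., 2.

H_0 = Z,  H_1 = 0,  H_2 = Z.

Take the total order 0 < 1 < 2 < 3 < 4 on the vertex set. Then K (dimension 2) consists of the simplices:

  0-simplices (5): [0], [1], [2], [3], [4]
  1-simplices (9): [0,1], [0,2], [0,4], [1,2], [1,3], [1,4], [2,3], [2,4], [3,4]
  2-simplices (6): [0,1,2], [0,1,4], [0,2,4], [1,2,3], [1,3,4], [2,3,4]

giving chain groups C_0 ≅ Z^5, C_1 ≅ Z^9, C_2 ≅ Z^6.

Boundary ∂_1: C_1 → C_0 sends each edge [p,q] (with p < q) to q − p.
The 5×9 boundary matrix has rank 4 and Smith normal form diag(1,1,1,1).

The boundary map ∂_2: C_2 → C_1 maps a triangle to the signed sum of its edges. For instance
  ∂[1,2,3] = [2,3] − [1,3] + [1,2],
  ∂[0,2,4] = [2,4] − [0,4] + [0,2].
The resulting 9×6 matrix has rank 5, and its Smith normal form has invariant factors (1,1,1,1,1).

From H_k ≅ ker(∂_k) / im(∂_{k+1}) we obtain:

  H_0: rank C_0 − rank ∂_1 = 5 − 4 = 1, and the invariant factors of ∂_1 are all 1, so H_0 ≅ Z.
  H_1: rank ker ∂_1 − rank ∂_2 = (9 − 4) − 5 = 0, and the invariant factors of ∂_2 are all 1, so H_1 ≅ 0.
  H_2: rank ker ∂_2 − rank ∂_3 = (6 − 5) − 0 = 1, and there is no ∂_3, so H_2 ≅ Z.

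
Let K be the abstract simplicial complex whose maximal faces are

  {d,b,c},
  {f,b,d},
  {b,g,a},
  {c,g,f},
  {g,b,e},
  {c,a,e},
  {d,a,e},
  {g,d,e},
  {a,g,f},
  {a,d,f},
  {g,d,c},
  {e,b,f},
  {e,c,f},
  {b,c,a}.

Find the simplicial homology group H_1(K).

H_1 = Z^2.

Take the total order a < b < c < d < e < f < g on the vertex set. Then K (dimension 2) consists of the simplices:

  0-simplices (7): a, b, c, d, e, f, g
  1-simplices (21): ab, ac, ad, ae, af, ag, bc, bd, be, bf, bg, cd, ce, cf, cg, de, df, dg, ef, eg, fg
  2-simplices (14): abc, abg, ace, ade, adf, afg, bcd, bdf, bef, beg, cdg, cef, cfg, deg

Hence C_0 ≅ Z^7, C_1 ≅ Z^21, C_2 ≅ Z^14.

Boundary ∂_1: C_1 → C_0 is given by ∂[p,q] = [q] − [p].
The resulting 7×21 matrix has rank 6, and its Smith normal form has invariant factors (1,1,1,1,1,1).

Boundary ∂_2: C_2 → C_1 maps a triangle to the signed sum of its edges. For instance
  ∂bdf = df − bf + bd,
  ∂cdg = dg − cg + cd.
The 21×14 boundary matrix has rank 13 and Smith normal form diag(1,1,1,1,1,1,1,1,1,1,1,1,1).

Now H_k = ker ∂_k / im ∂_{k+1}, so:

  H_1: rank ker ∂_1 − rank ∂_2 = (21 − 6) − 13 = 2, and the invariant factors of ∂_2 are all 1, so H_1 ≅ Z^2.

(K is a triangulation of the torus T^2.)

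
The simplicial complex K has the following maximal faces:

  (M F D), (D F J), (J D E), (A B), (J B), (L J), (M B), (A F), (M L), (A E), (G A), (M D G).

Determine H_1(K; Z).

We work with the vertex ordering A < B < D < E < F < G < J < L < M. The simplices of K, each written with vertices in increasing order, are:

  0-simplices (9): A, B, D, E, F, G, J, L, M
  1-simplices (17): AB, AE, AF, AG, BJ, BM, DE, DF, DG, DJ, DM, EJ, FJ, FM, GM, JL, LM
  2-simplices (4): DEJ, DFJ, DFM, DGM

Hence C_0 ≅ Z^9, C_1 ≅ Z^17, C_2 ≅ Z^4.

The boundary map ∂_1: C_1 → C_0 sends each edge [p,q] (with p < q) to q − p.
As a 9×17 matrix over Z this has rank 8, with invariant factors (1,1,1,1,1,1,1,1).

The boundary map ∂_2: C_2 → C_1 maps a triangle to the signed sum of its edges. For instance
  ∂DGM = GM − DM + DG,
  ∂DEJ = EJ − DJ + DE.
The resulting 17×4 matrix has rank 4, and its Smith normal form has invariant factors (1,1,1,1).

Now H_k = ker ∂_k / im ∂_{k+1}, so:

  H_1: rank ker ∂_1 − rank ∂_2 = (17 − 8) − 4 = 5, and the invariant factors of ∂_2 are all 1, so H_1 ≅ Z^5.

H_1 = Z^5.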